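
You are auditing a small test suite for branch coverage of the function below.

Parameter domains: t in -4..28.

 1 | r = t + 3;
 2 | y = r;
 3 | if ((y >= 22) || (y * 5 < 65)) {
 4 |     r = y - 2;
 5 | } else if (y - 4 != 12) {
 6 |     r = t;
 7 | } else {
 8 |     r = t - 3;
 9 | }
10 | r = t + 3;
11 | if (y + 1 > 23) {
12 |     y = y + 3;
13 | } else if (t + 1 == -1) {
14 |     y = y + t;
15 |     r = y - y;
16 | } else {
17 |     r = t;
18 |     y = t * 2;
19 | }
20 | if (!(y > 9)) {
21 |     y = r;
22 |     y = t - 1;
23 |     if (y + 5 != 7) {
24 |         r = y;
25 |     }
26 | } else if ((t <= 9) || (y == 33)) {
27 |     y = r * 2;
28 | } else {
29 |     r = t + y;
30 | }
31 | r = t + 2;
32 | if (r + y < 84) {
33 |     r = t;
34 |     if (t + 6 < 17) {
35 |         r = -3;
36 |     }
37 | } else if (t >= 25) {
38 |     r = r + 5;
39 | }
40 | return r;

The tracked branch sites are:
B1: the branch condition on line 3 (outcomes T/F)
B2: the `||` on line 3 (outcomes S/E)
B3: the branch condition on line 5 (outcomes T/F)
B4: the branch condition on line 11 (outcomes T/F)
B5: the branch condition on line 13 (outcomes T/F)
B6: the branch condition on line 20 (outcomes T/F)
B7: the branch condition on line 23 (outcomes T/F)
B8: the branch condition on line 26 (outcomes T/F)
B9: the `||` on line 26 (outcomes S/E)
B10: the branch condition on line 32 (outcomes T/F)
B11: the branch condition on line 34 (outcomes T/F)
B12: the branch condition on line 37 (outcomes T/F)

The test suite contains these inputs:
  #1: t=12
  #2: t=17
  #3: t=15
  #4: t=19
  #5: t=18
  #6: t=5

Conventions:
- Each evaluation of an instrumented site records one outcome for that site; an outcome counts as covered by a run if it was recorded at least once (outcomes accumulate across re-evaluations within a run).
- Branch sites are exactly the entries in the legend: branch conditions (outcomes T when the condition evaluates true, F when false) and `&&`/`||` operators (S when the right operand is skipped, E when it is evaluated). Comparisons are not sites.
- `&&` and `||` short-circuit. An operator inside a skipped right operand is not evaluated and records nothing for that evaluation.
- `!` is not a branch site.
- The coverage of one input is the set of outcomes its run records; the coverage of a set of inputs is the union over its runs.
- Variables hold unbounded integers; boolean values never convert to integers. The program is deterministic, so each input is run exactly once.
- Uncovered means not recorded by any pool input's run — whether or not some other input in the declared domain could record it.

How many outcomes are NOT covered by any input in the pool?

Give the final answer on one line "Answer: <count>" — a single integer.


#1 (t=12) -> B2->E, B1->F, B3->T, B4->F, B5->F, B6->F, B9->E, B8->F, B10->T, B11->F; covered: B1=F, B2=E, B3=T, B4=F, B5=F, B6=F, B8=F, B9=E, B10=T, B11=F
#2 (t=17) -> B2->E, B1->F, B3->T, B4->F, B5->F, B6->F, B9->E, B8->F, B10->T, B11->F; covered: B1=F, B2=E, B3=T, B4=F, B5=F, B6=F, B8=F, B9=E, B10=T, B11=F
#3 (t=15) -> B2->E, B1->F, B3->T, B4->F, B5->F, B6->F, B9->E, B8->F, B10->T, B11->F; covered: B1=F, B2=E, B3=T, B4=F, B5=F, B6=F, B8=F, B9=E, B10=T, B11=F
#4 (t=19) -> B2->S, B1->T, B4->F, B5->F, B6->F, B9->E, B8->F, B10->T, B11->F; covered: B1=T, B2=S, B4=F, B5=F, B6=F, B8=F, B9=E, B10=T, B11=F
#5 (t=18) -> B2->E, B1->F, B3->T, B4->F, B5->F, B6->F, B9->E, B8->F, B10->T, B11->F; covered: B1=F, B2=E, B3=T, B4=F, B5=F, B6=F, B8=F, B9=E, B10=T, B11=F
#6 (t=5) -> B2->E, B1->T, B4->F, B5->F, B6->F, B9->S, B8->T, B10->T, B11->T; covered: B1=T, B2=E, B4=F, B5=F, B6=F, B8=T, B9=S, B10=T, B11=T
union over the pool: B1=T, B1=F, B2=S, B2=E, B3=T, B4=F, B5=F, B6=F, B8=T, B8=F, B9=S, B9=E, B10=T, B11=T, B11=F
uncovered (9 of 24): B3=F, B4=T, B5=T, B6=T, B7=T, B7=F, B10=F, B12=T, B12=F
Answer: 9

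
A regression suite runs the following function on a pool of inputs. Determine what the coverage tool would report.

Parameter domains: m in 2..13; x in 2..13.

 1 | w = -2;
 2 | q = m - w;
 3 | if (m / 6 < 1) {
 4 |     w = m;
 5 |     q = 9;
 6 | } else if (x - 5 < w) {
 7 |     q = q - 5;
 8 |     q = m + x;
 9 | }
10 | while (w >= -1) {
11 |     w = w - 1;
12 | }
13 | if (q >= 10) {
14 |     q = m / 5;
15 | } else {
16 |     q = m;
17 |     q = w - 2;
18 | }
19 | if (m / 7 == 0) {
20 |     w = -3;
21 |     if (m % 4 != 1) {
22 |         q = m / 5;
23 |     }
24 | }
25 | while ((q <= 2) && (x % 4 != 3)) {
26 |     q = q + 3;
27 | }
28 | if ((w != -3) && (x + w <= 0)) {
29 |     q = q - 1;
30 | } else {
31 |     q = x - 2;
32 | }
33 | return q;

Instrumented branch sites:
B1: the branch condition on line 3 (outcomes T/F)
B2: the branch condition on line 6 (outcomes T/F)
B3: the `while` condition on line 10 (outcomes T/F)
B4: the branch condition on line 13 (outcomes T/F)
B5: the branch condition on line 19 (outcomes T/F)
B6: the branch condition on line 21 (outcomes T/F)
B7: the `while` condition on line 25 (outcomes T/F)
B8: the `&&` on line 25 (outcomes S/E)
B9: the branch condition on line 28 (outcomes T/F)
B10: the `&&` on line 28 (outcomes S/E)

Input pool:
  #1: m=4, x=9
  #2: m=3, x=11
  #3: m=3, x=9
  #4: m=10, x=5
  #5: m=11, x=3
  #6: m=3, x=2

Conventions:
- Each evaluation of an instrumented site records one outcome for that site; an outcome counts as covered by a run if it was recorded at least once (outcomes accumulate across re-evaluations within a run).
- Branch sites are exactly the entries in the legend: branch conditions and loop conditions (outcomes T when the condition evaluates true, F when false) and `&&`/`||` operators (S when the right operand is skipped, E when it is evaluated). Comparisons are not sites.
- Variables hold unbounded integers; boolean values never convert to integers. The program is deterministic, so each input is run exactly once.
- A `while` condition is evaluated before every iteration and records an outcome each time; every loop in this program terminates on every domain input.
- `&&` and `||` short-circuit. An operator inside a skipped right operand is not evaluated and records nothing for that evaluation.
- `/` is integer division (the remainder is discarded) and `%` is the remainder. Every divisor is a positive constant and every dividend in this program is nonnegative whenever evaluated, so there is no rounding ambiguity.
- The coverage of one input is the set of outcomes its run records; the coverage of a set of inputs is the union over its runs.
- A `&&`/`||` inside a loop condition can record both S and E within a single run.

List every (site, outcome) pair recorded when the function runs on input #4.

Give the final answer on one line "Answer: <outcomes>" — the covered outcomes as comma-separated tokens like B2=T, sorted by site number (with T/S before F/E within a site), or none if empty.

Simulating input #4 (m=10, x=5) step by step:
  B1->F, B2->F, B3->F, B4->T, B5->F, B8->E, B7->T, B8->S, B7->F, B10->E
  B9->F
collecting distinct outcomes: B1=F, B2=F, B3=F, B4=T, B5=F, B7=T, B7=F, B8=S, B8=E, B9=F, B10=E

Answer: B1=F, B2=F, B3=F, B4=T, B5=F, B7=T, B7=F, B8=S, B8=E, B9=F, B10=E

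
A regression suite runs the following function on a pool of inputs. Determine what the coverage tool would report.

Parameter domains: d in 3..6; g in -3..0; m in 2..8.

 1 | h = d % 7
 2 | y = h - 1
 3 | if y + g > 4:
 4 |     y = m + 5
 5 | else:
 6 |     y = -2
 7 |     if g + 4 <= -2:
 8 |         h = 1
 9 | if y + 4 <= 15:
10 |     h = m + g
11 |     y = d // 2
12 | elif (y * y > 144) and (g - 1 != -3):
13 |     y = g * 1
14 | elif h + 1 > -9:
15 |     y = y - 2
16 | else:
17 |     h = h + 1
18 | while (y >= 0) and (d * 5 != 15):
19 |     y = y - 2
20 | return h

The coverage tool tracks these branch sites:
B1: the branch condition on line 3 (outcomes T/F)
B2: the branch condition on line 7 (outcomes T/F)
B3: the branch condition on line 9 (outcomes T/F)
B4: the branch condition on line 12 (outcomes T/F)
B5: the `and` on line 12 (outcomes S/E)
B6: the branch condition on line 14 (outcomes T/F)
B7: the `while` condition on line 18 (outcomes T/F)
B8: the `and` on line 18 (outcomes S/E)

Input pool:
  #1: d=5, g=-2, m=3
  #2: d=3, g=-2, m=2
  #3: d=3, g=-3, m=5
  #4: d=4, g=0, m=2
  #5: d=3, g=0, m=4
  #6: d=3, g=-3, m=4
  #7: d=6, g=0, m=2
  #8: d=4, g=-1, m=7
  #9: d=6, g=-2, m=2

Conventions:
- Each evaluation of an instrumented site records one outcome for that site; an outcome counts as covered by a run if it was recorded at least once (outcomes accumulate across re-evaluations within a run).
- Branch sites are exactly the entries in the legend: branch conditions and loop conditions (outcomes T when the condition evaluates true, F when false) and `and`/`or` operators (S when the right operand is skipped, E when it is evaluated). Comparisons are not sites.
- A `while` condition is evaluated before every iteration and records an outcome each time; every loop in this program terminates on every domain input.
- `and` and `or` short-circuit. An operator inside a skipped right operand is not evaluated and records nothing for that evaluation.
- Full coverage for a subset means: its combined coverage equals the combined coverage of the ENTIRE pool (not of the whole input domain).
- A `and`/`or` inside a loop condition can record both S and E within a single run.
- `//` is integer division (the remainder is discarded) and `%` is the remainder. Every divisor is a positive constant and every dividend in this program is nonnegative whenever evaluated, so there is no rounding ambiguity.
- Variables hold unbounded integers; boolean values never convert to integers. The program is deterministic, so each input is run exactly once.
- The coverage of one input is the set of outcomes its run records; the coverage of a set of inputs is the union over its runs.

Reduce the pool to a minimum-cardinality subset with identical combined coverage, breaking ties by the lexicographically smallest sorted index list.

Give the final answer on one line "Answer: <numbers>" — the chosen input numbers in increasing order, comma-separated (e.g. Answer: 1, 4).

input #1, d=5, g=-2, m=3: outcomes B1=F, B2=F, B3=T, B7=T, B7=F, B8=S, B8=E
input #2, d=3, g=-2, m=2: outcomes B1=F, B2=F, B3=T, B7=F, B8=E
input #3, d=3, g=-3, m=5: outcomes B1=F, B2=F, B3=T, B7=F, B8=E
input #4, d=4, g=0, m=2: outcomes B1=F, B2=F, B3=T, B7=T, B7=F, B8=S, B8=E
input #5, d=3, g=0, m=4: outcomes B1=F, B2=F, B3=T, B7=F, B8=E
input #6, d=3, g=-3, m=4: outcomes B1=F, B2=F, B3=T, B7=F, B8=E
input #7, d=6, g=0, m=2: outcomes B1=T, B3=T, B7=T, B7=F, B8=S, B8=E
input #8, d=4, g=-1, m=7: outcomes B1=F, B2=F, B3=T, B7=T, B7=F, B8=S, B8=E
input #9, d=6, g=-2, m=2: outcomes B1=F, B2=F, B3=T, B7=T, B7=F, B8=S, B8=E
the full pool covers 8 outcomes: B1=T, B1=F, B2=F, B3=T, B7=T, B7=F, B8=S, B8=E
size 1 is not enough: best union over all size-1 subsets is 7/8
the canonical winner is {1, 7}: size 2, full 8-outcome coverage, earliest index list among size-2 covers

Answer: 1, 7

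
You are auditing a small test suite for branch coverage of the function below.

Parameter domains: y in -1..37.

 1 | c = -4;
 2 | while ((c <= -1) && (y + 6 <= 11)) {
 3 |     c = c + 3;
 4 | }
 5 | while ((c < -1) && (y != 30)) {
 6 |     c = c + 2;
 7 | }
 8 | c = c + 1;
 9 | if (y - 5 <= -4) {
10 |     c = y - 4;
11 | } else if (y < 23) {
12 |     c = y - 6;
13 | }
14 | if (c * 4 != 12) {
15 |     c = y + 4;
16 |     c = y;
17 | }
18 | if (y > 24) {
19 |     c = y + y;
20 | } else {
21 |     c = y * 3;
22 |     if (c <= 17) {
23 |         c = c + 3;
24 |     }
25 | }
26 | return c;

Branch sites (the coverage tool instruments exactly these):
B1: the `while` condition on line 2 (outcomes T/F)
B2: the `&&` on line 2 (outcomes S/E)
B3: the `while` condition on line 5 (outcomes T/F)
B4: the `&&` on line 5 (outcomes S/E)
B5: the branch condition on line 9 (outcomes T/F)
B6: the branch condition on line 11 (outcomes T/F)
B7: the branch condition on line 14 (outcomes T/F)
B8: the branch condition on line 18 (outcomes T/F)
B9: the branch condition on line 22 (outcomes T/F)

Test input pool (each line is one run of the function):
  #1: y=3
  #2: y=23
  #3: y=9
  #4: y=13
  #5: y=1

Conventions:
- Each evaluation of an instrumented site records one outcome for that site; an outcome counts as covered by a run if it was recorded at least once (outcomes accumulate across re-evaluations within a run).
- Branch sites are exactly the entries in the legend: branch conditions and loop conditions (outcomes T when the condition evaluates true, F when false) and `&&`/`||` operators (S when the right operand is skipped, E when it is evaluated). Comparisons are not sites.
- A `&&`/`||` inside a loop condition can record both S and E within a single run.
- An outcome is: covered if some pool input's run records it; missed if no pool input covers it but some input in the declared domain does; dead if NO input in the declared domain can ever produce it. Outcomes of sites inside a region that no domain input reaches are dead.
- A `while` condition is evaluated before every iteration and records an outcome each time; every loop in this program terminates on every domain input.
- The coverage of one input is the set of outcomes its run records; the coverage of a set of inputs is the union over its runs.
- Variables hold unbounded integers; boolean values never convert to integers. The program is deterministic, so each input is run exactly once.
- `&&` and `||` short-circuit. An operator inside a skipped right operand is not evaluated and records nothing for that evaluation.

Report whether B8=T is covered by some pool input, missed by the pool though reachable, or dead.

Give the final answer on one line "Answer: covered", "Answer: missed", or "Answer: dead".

no pool input records B8=T
but domain input (y=25) does record it -> reachable, so missed

Answer: missed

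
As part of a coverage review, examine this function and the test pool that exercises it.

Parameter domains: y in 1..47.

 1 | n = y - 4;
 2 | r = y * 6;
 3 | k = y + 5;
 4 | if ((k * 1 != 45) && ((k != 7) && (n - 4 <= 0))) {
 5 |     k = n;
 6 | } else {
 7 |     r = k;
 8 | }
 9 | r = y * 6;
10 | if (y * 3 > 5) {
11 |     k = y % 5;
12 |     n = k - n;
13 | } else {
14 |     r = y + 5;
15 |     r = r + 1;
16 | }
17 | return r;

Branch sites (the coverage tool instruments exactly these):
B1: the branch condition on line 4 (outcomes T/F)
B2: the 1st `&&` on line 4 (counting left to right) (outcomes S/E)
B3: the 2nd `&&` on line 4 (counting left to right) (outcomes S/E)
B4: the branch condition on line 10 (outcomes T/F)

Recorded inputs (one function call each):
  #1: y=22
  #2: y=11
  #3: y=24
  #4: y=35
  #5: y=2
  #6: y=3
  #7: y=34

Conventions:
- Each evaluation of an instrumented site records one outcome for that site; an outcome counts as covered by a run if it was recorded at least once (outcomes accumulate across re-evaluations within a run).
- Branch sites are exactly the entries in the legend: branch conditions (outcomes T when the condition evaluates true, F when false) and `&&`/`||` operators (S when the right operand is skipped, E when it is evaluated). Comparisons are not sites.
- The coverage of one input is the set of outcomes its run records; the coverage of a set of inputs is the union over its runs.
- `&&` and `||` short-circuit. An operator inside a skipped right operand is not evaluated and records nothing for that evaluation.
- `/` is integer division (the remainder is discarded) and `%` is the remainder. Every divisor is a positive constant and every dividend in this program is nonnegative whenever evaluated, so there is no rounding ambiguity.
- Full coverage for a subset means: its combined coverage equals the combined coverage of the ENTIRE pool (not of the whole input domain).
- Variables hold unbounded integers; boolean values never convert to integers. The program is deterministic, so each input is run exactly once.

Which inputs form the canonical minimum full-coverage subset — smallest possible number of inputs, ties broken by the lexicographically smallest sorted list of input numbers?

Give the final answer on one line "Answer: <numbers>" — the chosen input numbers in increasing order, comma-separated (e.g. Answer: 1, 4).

#1 (y=22) -> B2->E, B3->E, B1->F, B4->T; covered: B1=F, B2=E, B3=E, B4=T
#2 (y=11) -> B2->E, B3->E, B1->F, B4->T; covered: B1=F, B2=E, B3=E, B4=T
#3 (y=24) -> B2->E, B3->E, B1->F, B4->T; covered: B1=F, B2=E, B3=E, B4=T
#4 (y=35) -> B2->E, B3->E, B1->F, B4->T; covered: B1=F, B2=E, B3=E, B4=T
#5 (y=2) -> B2->E, B3->S, B1->F, B4->T; covered: B1=F, B2=E, B3=S, B4=T
#6 (y=3) -> B2->E, B3->E, B1->T, B4->T; covered: B1=T, B2=E, B3=E, B4=T
#7 (y=34) -> B2->E, B3->E, B1->F, B4->T; covered: B1=F, B2=E, B3=E, B4=T
together the pool reaches 6 outcomes: B1=T, B1=F, B2=E, B3=S, B3=E, B4=T
size 1 is not enough: best union over all size-1 subsets is 4/6
size 2: inputs {5, 6} cover all 6 outcomes, and no lexicographically smaller subset of this size does

Answer: 5, 6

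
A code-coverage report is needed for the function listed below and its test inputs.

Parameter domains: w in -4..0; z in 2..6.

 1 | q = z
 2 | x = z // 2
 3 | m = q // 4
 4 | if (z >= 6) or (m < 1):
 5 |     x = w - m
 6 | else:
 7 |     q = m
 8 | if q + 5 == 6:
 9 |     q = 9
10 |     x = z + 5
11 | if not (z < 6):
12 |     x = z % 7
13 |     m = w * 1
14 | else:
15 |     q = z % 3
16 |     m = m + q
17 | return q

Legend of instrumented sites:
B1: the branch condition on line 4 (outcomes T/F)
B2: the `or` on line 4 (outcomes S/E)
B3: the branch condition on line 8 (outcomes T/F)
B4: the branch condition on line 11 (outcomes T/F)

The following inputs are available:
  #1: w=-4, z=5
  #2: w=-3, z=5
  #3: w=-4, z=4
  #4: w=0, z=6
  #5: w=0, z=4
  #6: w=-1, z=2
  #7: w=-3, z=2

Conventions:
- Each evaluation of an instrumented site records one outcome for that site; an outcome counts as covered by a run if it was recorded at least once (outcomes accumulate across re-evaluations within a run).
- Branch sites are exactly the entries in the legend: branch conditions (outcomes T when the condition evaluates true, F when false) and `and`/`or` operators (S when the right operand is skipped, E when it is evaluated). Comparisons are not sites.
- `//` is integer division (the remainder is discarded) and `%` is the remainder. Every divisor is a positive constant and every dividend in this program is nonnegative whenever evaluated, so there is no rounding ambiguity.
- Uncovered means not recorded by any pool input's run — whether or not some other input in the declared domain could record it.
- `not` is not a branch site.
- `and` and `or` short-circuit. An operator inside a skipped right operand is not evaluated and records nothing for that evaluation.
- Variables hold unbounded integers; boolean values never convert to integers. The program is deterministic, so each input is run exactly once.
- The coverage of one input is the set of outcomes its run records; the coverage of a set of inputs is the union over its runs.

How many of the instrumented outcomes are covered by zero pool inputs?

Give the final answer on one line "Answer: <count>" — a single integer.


run #1 (w=-4, z=5) runs B2->E, B1->F, B3->T, B4->F; records B1=F, B2=E, B3=T, B4=F
run #2 (w=-3, z=5) runs B2->E, B1->F, B3->T, B4->F; records B1=F, B2=E, B3=T, B4=F
run #3 (w=-4, z=4) runs B2->E, B1->F, B3->T, B4->F; records B1=F, B2=E, B3=T, B4=F
run #4 (w=0, z=6) runs B2->S, B1->T, B3->F, B4->T; records B1=T, B2=S, B3=F, B4=T
run #5 (w=0, z=4) runs B2->E, B1->F, B3->T, B4->F; records B1=F, B2=E, B3=T, B4=F
run #6 (w=-1, z=2) runs B2->E, B1->T, B3->F, B4->F; records B1=T, B2=E, B3=F, B4=F
run #7 (w=-3, z=2) runs B2->E, B1->T, B3->F, B4->F; records B1=T, B2=E, B3=F, B4=F
union over the pool: B1=T, B1=F, B2=S, B2=E, B3=T, B3=F, B4=T, B4=F
uncovered (0 of 8): none
Answer: 0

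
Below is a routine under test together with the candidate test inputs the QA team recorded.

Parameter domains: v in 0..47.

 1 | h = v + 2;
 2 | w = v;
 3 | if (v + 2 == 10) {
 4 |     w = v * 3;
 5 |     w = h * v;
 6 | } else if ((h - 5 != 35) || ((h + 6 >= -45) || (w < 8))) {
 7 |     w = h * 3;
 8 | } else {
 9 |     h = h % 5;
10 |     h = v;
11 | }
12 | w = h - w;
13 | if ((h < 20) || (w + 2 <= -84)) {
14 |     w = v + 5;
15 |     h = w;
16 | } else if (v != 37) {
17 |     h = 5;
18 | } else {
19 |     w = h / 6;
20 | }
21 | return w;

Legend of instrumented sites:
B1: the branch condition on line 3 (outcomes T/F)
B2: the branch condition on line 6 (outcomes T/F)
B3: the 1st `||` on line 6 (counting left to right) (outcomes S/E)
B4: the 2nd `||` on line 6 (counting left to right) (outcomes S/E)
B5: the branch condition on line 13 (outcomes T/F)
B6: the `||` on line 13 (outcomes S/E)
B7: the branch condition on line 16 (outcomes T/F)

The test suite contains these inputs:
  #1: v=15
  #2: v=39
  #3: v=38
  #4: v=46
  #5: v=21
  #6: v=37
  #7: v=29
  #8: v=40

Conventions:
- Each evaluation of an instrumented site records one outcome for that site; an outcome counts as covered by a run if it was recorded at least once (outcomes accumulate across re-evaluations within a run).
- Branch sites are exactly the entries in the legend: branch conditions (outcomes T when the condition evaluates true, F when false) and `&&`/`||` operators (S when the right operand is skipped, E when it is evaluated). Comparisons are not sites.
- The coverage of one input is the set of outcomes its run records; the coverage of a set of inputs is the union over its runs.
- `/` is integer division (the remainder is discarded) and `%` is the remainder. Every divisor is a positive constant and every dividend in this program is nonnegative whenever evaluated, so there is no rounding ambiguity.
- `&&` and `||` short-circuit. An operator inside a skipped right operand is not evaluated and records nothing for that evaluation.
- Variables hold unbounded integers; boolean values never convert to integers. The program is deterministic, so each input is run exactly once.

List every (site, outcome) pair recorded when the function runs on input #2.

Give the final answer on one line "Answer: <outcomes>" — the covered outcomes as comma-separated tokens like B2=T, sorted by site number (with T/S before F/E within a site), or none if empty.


Simulating input #2 (v=39) step by step:
  B1->F, B3->S, B2->T, B6->E, B5->F, B7->T
distinct outcomes covered: B1=F, B2=T, B3=S, B5=F, B6=E, B7=T
Answer: B1=F, B2=T, B3=S, B5=F, B6=E, B7=T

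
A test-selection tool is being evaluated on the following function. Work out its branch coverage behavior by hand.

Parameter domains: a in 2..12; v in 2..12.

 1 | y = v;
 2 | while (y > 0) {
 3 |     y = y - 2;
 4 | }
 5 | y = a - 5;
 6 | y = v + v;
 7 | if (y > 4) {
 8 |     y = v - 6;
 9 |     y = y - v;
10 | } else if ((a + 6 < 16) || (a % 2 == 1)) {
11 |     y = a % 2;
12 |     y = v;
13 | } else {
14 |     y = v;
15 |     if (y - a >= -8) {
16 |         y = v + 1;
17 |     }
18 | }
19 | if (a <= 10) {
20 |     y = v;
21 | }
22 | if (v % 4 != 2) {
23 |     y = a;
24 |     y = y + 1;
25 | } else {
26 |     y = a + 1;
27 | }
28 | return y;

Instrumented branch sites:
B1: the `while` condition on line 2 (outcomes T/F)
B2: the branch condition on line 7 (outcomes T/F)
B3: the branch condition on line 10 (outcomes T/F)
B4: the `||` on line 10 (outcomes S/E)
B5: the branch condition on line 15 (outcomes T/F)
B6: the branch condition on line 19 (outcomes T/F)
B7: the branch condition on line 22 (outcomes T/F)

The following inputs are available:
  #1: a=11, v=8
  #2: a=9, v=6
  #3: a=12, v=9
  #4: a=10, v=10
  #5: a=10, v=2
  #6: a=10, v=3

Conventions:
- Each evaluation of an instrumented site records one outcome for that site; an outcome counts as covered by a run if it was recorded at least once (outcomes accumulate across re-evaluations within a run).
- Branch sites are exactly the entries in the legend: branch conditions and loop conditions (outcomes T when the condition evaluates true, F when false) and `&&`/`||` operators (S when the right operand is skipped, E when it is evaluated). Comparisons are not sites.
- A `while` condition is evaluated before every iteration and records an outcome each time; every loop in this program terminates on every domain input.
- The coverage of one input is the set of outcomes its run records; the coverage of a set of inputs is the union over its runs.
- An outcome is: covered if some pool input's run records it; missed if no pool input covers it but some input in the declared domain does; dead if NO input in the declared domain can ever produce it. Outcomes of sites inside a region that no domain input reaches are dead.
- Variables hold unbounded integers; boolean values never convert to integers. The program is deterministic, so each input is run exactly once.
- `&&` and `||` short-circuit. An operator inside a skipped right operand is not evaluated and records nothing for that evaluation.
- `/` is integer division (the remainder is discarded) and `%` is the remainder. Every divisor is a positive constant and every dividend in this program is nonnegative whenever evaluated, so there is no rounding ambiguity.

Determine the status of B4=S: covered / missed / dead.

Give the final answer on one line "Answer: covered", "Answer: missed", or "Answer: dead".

no pool input records B4=S
but domain input (a=2, v=2) does record it -> reachable, so missed

Answer: missed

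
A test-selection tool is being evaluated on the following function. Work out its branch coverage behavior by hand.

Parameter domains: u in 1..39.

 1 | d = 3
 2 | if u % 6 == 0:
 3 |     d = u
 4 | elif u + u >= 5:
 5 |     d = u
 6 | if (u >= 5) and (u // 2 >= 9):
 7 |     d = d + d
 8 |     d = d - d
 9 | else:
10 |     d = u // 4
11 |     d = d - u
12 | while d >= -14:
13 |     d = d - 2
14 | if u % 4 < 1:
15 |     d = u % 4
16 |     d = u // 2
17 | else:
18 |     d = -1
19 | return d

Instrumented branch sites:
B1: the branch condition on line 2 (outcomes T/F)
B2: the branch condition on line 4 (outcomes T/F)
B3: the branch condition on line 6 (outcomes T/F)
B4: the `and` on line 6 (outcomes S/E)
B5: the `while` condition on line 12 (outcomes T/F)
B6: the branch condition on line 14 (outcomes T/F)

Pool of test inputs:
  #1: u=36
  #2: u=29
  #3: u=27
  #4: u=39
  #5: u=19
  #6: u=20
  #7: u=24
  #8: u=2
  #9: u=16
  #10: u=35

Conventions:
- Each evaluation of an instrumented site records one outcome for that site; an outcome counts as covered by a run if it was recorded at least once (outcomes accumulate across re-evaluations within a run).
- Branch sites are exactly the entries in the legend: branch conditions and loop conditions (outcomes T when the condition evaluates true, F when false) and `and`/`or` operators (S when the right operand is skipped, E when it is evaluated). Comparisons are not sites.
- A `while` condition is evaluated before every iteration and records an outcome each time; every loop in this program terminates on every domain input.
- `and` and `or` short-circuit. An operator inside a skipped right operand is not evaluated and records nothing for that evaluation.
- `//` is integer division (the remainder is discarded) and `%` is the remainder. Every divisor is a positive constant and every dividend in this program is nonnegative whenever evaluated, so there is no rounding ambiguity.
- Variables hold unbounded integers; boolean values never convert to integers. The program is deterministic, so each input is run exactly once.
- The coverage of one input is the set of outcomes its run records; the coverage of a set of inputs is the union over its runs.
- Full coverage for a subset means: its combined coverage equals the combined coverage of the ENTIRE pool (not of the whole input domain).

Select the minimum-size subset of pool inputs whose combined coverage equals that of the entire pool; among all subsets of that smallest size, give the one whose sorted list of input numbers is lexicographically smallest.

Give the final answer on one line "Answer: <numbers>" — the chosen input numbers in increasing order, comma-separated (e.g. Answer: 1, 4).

#1 (u=36) -> B1->T, B4->E, B3->T, B5->T, B5->T, B5->T, B5->T, B5->T, B5->T, B5->T, B5->T, B5->F, B6->T; covered: B1=T, B3=T, B4=E, B5=T, B5=F, B6=T
#2 (u=29) -> B1->F, B2->T, B4->E, B3->T, B5->T, B5->T, B5->T, B5->T, B5->T, B5->T, B5->T, B5->T, B5->F, B6->F; covered: B1=F, B2=T, B3=T, B4=E, B5=T, B5=F, B6=F
#3 (u=27) -> B1->F, B2->T, B4->E, B3->T, B5->T, B5->T, B5->T, B5->T, B5->T, B5->T, B5->T, B5->T, B5->F, B6->F; covered: B1=F, B2=T, B3=T, B4=E, B5=T, B5=F, B6=F
#4 (u=39) -> B1->F, B2->T, B4->E, B3->T, B5->T, B5->T, B5->T, B5->T, B5->T, B5->T, B5->T, B5->T, B5->F, B6->F; covered: B1=F, B2=T, B3=T, B4=E, B5=T, B5=F, B6=F
#5 (u=19) -> B1->F, B2->T, B4->E, B3->T, B5->T, B5->T, B5->T, B5->T, B5->T, B5->T, B5->T, B5->T, B5->F, B6->F; covered: B1=F, B2=T, B3=T, B4=E, B5=T, B5=F, B6=F
#6 (u=20) -> B1->F, B2->T, B4->E, B3->T, B5->T, B5->T, B5->T, B5->T, B5->T, B5->T, B5->T, B5->T, B5->F, B6->T; covered: B1=F, B2=T, B3=T, B4=E, B5=T, B5=F, B6=T
#7 (u=24) -> B1->T, B4->E, B3->T, B5->T, B5->T, B5->T, B5->T, B5->T, B5->T, B5->T, B5->T, B5->F, B6->T; covered: B1=T, B3=T, B4=E, B5=T, B5=F, B6=T
#8 (u=2) -> B1->F, B2->F, B4->S, B3->F, B5->T, B5->T, B5->T, B5->T, B5->T, B5->T, B5->T, B5->F, B6->F; covered: B1=F, B2=F, B3=F, B4=S, B5=T, B5=F, B6=F
#9 (u=16) -> B1->F, B2->T, B4->E, B3->F, B5->T, B5->T, B5->F, B6->T; covered: B1=F, B2=T, B3=F, B4=E, B5=T, B5=F, B6=T
#10 (u=35) -> B1->F, B2->T, B4->E, B3->T, B5->T, B5->T, B5->T, B5->T, B5->T, B5->T, B5->T, B5->T, B5->F, B6->F; covered: B1=F, B2=T, B3=T, B4=E, B5=T, B5=F, B6=F
pool-wide coverage (12 outcomes): B1=T, B1=F, B2=T, B2=F, B3=T, B3=F, B4=S, B4=E, B5=T, B5=F, B6=T, B6=F
size 1 is not enough: best union over all size-1 subsets is 7/12
size 2 is not enough: best union over all size-2 subsets is 11/12
size 3: inputs {1, 2, 8} cover all 12 outcomes, and no lexicographically smaller subset of this size does

Answer: 1, 2, 8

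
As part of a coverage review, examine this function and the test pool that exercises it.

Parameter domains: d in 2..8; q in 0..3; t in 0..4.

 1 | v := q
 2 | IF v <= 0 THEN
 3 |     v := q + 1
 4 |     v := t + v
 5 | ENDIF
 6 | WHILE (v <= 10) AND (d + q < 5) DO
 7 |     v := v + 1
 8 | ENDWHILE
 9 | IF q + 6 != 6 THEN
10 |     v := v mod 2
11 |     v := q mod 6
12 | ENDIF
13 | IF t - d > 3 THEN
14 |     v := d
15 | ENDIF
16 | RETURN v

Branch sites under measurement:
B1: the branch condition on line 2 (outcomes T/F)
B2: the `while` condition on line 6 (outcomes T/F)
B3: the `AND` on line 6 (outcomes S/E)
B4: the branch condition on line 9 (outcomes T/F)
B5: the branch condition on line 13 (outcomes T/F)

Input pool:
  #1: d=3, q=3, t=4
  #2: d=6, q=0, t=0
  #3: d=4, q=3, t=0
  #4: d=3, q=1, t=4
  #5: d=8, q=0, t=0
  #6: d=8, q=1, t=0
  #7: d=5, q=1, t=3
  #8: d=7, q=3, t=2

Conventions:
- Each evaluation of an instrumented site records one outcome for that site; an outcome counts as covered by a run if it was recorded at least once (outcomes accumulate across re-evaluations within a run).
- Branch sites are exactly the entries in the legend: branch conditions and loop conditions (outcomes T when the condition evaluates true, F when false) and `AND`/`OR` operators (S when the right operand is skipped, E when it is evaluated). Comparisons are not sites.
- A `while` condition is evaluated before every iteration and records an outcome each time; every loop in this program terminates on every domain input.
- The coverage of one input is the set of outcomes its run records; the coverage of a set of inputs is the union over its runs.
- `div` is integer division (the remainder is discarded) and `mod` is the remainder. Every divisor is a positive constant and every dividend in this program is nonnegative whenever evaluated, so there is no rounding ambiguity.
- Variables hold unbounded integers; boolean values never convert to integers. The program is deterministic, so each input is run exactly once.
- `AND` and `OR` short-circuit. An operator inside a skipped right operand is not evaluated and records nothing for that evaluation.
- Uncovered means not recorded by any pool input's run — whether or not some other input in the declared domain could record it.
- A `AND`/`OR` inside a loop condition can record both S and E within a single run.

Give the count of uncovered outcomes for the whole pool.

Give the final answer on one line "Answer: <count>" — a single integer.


input #1, d=3, q=3, t=4: outcomes B1=F, B2=F, B3=E, B4=T, B5=F
input #2, d=6, q=0, t=0: outcomes B1=T, B2=F, B3=E, B4=F, B5=F
input #3, d=4, q=3, t=0: outcomes B1=F, B2=F, B3=E, B4=T, B5=F
input #4, d=3, q=1, t=4: outcomes B1=F, B2=T, B2=F, B3=S, B3=E, B4=T, B5=F
input #5, d=8, q=0, t=0: outcomes B1=T, B2=F, B3=E, B4=F, B5=F
input #6, d=8, q=1, t=0: outcomes B1=F, B2=F, B3=E, B4=T, B5=F
input #7, d=5, q=1, t=3: outcomes B1=F, B2=F, B3=E, B4=T, B5=F
input #8, d=7, q=3, t=2: outcomes B1=F, B2=F, B3=E, B4=T, B5=F
union over the pool: B1=T, B1=F, B2=T, B2=F, B3=S, B3=E, B4=T, B4=F, B5=F
uncovered (1 of 10): B5=T
Answer: 1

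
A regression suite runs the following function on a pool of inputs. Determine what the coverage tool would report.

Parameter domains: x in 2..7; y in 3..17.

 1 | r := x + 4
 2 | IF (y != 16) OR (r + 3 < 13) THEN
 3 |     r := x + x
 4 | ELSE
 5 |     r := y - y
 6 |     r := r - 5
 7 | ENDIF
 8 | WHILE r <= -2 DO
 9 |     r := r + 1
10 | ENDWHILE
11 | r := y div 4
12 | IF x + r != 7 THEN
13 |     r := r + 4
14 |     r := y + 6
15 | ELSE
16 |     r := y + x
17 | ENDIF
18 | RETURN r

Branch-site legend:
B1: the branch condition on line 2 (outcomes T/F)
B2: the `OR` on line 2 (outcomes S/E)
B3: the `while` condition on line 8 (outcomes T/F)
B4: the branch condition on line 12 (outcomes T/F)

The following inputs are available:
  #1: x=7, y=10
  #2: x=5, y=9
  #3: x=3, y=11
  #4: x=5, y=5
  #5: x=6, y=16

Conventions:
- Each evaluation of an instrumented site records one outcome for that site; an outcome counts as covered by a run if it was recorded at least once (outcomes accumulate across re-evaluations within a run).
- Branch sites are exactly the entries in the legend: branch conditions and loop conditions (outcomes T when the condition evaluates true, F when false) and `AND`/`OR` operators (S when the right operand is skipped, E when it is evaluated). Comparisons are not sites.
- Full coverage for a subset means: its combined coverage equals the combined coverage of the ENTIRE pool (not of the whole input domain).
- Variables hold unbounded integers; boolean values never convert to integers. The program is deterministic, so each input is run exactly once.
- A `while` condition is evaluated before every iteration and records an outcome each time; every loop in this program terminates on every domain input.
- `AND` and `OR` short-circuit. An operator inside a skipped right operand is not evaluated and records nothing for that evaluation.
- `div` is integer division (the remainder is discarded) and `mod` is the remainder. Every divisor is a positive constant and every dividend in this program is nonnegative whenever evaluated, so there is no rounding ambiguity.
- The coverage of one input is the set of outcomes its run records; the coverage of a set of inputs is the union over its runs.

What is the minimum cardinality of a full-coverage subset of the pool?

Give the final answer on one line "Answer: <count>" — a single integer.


#1 (x=7, y=10) -> B2->S, B1->T, B3->F, B4->T; covered: B1=T, B2=S, B3=F, B4=T
#2 (x=5, y=9) -> B2->S, B1->T, B3->F, B4->F; covered: B1=T, B2=S, B3=F, B4=F
#3 (x=3, y=11) -> B2->S, B1->T, B3->F, B4->T; covered: B1=T, B2=S, B3=F, B4=T
#4 (x=5, y=5) -> B2->S, B1->T, B3->F, B4->T; covered: B1=T, B2=S, B3=F, B4=T
#5 (x=6, y=16) -> B2->E, B1->F, B3->T, B3->T, B3->T, B3->T, B3->F, B4->T; covered: B1=F, B2=E, B3=T, B3=F, B4=T
pool-wide coverage (8 outcomes): B1=T, B1=F, B2=S, B2=E, B3=T, B3=F, B4=T, B4=F
checked all size-1 subsets: none covers 8 outcomes (max 5/8)
size 2: inputs {2, 5} cover all 8 outcomes, and no lexicographically smaller subset of this size does
Answer: 2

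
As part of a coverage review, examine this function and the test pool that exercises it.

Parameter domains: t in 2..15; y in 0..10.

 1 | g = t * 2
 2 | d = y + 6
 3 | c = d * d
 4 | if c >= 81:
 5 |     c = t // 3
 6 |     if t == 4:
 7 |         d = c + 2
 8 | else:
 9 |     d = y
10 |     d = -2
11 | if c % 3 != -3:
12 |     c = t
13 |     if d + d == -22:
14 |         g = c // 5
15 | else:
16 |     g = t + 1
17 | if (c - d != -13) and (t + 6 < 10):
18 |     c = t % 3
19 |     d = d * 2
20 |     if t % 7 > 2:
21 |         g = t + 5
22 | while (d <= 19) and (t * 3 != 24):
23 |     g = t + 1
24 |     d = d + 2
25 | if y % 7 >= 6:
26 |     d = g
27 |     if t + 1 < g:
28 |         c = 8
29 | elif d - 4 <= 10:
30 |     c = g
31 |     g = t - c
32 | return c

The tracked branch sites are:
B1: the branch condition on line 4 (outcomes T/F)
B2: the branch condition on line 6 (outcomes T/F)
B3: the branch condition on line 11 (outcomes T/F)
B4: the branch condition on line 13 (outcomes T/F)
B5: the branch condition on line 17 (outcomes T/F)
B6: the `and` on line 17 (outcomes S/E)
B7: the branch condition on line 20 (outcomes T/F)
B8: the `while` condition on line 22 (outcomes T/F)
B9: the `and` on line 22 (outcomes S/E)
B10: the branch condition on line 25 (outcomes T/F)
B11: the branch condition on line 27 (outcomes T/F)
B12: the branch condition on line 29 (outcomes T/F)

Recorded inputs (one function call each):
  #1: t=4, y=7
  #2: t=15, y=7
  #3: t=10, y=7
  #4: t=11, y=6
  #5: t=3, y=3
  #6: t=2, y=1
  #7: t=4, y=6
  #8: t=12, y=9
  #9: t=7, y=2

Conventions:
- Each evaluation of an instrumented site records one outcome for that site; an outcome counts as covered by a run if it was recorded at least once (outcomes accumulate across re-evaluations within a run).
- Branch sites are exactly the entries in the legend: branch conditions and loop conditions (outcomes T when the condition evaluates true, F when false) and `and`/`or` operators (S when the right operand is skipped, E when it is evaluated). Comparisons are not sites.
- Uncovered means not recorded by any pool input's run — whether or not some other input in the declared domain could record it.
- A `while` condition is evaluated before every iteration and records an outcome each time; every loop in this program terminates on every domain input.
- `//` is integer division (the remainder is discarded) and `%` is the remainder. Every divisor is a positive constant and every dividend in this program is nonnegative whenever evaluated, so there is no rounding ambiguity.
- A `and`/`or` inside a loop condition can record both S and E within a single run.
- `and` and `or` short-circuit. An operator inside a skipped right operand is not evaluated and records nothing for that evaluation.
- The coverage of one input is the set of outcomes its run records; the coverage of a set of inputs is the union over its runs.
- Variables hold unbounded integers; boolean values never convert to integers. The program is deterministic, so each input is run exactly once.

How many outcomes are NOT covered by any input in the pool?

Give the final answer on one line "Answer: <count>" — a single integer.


#1 (t=4, y=7) -> covered: B1=T, B2=T, B3=T, B4=F, B5=F, B6=E, B8=T, B8=F, B9=S, B9=E, B10=F, B12=F
#2 (t=15, y=7) -> covered: B1=T, B2=F, B3=T, B4=F, B5=F, B6=E, B8=T, B8=F, B9=S, B9=E, B10=F, B12=F
#3 (t=10, y=7) -> covered: B1=T, B2=F, B3=T, B4=F, B5=F, B6=E, B8=T, B8=F, B9=S, B9=E, B10=F, B12=F
#4 (t=11, y=6) -> covered: B1=T, B2=F, B3=T, B4=F, B5=F, B6=E, B8=T, B8=F, B9=S, B9=E, B10=T, B11=F
#5 (t=3, y=3) -> covered: B1=T, B2=F, B3=T, B4=F, B5=T, B6=E, B7=T, B8=T, B8=F, B9=S, B9=E, B10=F, B12=F
#6 (t=2, y=1) -> covered: B1=F, B3=T, B4=F, B5=T, B6=E, B7=F, B8=T, B8=F, B9=S, B9=E, B10=F, B12=F
#7 (t=4, y=6) -> covered: B1=T, B2=T, B3=T, B4=F, B5=F, B6=E, B8=T, B8=F, B9=S, B9=E, B10=T, B11=F
#8 (t=12, y=9) -> covered: B1=T, B2=F, B3=T, B4=F, B5=F, B6=E, B8=T, B8=F, B9=S, B9=E, B10=F, B12=F
#9 (t=7, y=2) -> covered: B1=F, B3=T, B4=F, B5=F, B6=E, B8=T, B8=F, B9=S, B9=E, B10=F, B12=F
union over the pool: B1=T, B1=F, B2=T, B2=F, B3=T, B4=F, B5=T, B5=F, B6=E, B7=T, B7=F, B8=T, B8=F, B9=S, B9=E, B10=T, B10=F, B11=F, B12=F
uncovered (5 of 24): B3=F, B4=T, B6=S, B11=T, B12=T
Answer: 5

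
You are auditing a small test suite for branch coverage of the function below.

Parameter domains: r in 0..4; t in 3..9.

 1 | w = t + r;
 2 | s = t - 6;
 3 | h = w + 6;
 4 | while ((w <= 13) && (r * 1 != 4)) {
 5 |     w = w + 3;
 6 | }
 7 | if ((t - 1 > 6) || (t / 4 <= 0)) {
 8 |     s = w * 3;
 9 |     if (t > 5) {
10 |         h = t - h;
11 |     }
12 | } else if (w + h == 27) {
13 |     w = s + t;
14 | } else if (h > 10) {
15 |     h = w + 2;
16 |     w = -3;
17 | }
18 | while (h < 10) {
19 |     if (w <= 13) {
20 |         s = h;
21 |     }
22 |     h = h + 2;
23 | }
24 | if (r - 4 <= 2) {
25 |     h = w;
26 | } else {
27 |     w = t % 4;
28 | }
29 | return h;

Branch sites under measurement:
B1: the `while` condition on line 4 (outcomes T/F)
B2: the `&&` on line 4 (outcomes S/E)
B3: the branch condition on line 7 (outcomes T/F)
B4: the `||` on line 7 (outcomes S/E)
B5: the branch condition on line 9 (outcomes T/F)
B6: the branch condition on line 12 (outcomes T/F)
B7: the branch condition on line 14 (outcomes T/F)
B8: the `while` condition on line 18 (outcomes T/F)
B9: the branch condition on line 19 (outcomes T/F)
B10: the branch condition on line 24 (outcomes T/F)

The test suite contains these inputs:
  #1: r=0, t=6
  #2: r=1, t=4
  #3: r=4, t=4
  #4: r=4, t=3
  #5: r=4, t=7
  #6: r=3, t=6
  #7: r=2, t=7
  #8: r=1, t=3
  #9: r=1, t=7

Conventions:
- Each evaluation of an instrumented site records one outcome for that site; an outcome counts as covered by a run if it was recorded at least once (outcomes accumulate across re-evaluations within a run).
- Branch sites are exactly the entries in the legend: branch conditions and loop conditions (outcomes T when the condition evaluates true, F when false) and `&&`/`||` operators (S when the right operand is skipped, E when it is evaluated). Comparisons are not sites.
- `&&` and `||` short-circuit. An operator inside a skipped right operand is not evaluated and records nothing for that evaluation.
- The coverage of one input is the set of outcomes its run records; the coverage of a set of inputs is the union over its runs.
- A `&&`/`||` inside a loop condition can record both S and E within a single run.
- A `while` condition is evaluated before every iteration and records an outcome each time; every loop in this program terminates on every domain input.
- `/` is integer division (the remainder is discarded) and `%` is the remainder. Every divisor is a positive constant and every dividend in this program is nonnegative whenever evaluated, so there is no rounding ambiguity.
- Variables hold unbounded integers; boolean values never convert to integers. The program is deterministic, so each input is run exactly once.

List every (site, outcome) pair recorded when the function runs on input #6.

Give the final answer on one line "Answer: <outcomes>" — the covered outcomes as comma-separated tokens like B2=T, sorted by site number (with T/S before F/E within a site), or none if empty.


Running input #6 (r=3, t=6), event by event:
  B2->E, B1->T, B2->E, B1->T, B2->S, B1->F, B4->E, B3->F, B6->F, B7->T
  B8->F, B10->T
collecting distinct outcomes: B1=T, B1=F, B2=S, B2=E, B3=F, B4=E, B6=F, B7=T, B8=F, B10=T
Answer: B1=T, B1=F, B2=S, B2=E, B3=F, B4=E, B6=F, B7=T, B8=F, B10=T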